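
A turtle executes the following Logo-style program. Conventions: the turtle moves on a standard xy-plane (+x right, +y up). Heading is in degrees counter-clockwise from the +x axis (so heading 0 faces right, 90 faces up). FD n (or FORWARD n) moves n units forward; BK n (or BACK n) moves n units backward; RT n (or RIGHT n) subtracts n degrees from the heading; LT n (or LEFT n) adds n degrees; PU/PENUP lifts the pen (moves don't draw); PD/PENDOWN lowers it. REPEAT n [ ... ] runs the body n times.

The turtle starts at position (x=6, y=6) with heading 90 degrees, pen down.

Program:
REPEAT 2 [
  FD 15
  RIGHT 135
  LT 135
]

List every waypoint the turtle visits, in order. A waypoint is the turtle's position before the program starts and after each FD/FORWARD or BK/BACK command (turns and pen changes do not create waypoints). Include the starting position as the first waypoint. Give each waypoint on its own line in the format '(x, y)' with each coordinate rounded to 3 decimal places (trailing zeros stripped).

Answer: (6, 6)
(6, 21)
(6, 36)

Derivation:
Executing turtle program step by step:
Start: pos=(6,6), heading=90, pen down
REPEAT 2 [
  -- iteration 1/2 --
  FD 15: (6,6) -> (6,21) [heading=90, draw]
  RT 135: heading 90 -> 315
  LT 135: heading 315 -> 90
  -- iteration 2/2 --
  FD 15: (6,21) -> (6,36) [heading=90, draw]
  RT 135: heading 90 -> 315
  LT 135: heading 315 -> 90
]
Final: pos=(6,36), heading=90, 2 segment(s) drawn
Waypoints (3 total):
(6, 6)
(6, 21)
(6, 36)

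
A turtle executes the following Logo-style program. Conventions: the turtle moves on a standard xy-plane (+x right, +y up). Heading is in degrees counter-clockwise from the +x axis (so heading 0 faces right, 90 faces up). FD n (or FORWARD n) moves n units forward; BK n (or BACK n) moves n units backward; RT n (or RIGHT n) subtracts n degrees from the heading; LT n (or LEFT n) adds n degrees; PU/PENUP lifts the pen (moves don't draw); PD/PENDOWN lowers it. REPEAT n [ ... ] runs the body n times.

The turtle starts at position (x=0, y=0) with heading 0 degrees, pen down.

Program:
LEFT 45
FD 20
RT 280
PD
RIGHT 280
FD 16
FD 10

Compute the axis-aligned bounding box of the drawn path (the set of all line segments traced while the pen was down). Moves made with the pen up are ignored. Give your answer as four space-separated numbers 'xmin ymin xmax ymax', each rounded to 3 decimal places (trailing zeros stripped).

Executing turtle program step by step:
Start: pos=(0,0), heading=0, pen down
LT 45: heading 0 -> 45
FD 20: (0,0) -> (14.142,14.142) [heading=45, draw]
RT 280: heading 45 -> 125
PD: pen down
RT 280: heading 125 -> 205
FD 16: (14.142,14.142) -> (-0.359,7.38) [heading=205, draw]
FD 10: (-0.359,7.38) -> (-9.422,3.154) [heading=205, draw]
Final: pos=(-9.422,3.154), heading=205, 3 segment(s) drawn

Segment endpoints: x in {-9.422, -0.359, 0, 14.142}, y in {0, 3.154, 7.38, 14.142}
xmin=-9.422, ymin=0, xmax=14.142, ymax=14.142

Answer: -9.422 0 14.142 14.142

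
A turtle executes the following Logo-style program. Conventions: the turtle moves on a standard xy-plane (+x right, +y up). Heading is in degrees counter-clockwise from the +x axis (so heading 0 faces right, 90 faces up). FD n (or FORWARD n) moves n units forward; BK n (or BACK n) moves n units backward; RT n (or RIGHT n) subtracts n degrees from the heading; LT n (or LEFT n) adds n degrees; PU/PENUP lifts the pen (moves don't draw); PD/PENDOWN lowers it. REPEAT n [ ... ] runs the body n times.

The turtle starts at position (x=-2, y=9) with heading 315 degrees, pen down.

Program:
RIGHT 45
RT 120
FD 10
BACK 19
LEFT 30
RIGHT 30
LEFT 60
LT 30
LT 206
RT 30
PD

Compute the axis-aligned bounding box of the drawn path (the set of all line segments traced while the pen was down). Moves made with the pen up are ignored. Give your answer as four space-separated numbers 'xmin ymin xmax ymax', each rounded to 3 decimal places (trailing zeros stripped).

Executing turtle program step by step:
Start: pos=(-2,9), heading=315, pen down
RT 45: heading 315 -> 270
RT 120: heading 270 -> 150
FD 10: (-2,9) -> (-10.66,14) [heading=150, draw]
BK 19: (-10.66,14) -> (5.794,4.5) [heading=150, draw]
LT 30: heading 150 -> 180
RT 30: heading 180 -> 150
LT 60: heading 150 -> 210
LT 30: heading 210 -> 240
LT 206: heading 240 -> 86
RT 30: heading 86 -> 56
PD: pen down
Final: pos=(5.794,4.5), heading=56, 2 segment(s) drawn

Segment endpoints: x in {-10.66, -2, 5.794}, y in {4.5, 9, 14}
xmin=-10.66, ymin=4.5, xmax=5.794, ymax=14

Answer: -10.66 4.5 5.794 14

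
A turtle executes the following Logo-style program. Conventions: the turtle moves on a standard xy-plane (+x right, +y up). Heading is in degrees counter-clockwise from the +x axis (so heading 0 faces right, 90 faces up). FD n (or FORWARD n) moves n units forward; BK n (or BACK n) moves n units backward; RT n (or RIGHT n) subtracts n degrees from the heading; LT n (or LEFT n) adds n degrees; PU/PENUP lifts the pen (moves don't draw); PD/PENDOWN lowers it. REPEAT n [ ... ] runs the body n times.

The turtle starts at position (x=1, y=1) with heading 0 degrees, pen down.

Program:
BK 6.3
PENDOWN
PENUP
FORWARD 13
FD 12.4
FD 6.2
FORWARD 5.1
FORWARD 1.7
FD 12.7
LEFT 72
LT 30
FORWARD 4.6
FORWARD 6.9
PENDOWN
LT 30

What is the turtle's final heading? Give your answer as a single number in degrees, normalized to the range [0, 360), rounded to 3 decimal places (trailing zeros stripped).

Answer: 132

Derivation:
Executing turtle program step by step:
Start: pos=(1,1), heading=0, pen down
BK 6.3: (1,1) -> (-5.3,1) [heading=0, draw]
PD: pen down
PU: pen up
FD 13: (-5.3,1) -> (7.7,1) [heading=0, move]
FD 12.4: (7.7,1) -> (20.1,1) [heading=0, move]
FD 6.2: (20.1,1) -> (26.3,1) [heading=0, move]
FD 5.1: (26.3,1) -> (31.4,1) [heading=0, move]
FD 1.7: (31.4,1) -> (33.1,1) [heading=0, move]
FD 12.7: (33.1,1) -> (45.8,1) [heading=0, move]
LT 72: heading 0 -> 72
LT 30: heading 72 -> 102
FD 4.6: (45.8,1) -> (44.844,5.499) [heading=102, move]
FD 6.9: (44.844,5.499) -> (43.409,12.249) [heading=102, move]
PD: pen down
LT 30: heading 102 -> 132
Final: pos=(43.409,12.249), heading=132, 1 segment(s) drawn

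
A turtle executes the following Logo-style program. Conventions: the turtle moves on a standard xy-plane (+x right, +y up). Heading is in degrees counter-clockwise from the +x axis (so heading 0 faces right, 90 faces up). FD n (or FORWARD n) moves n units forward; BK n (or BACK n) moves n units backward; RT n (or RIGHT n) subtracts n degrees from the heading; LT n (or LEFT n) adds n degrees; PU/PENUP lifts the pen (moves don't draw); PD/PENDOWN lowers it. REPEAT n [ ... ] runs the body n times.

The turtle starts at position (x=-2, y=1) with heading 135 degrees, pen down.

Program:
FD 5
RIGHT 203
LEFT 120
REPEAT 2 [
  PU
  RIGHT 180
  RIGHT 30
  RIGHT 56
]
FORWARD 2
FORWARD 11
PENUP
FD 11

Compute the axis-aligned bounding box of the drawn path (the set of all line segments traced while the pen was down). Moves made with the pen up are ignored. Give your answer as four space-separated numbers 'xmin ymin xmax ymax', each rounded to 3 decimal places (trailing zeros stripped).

Executing turtle program step by step:
Start: pos=(-2,1), heading=135, pen down
FD 5: (-2,1) -> (-5.536,4.536) [heading=135, draw]
RT 203: heading 135 -> 292
LT 120: heading 292 -> 52
REPEAT 2 [
  -- iteration 1/2 --
  PU: pen up
  RT 180: heading 52 -> 232
  RT 30: heading 232 -> 202
  RT 56: heading 202 -> 146
  -- iteration 2/2 --
  PU: pen up
  RT 180: heading 146 -> 326
  RT 30: heading 326 -> 296
  RT 56: heading 296 -> 240
]
FD 2: (-5.536,4.536) -> (-6.536,2.803) [heading=240, move]
FD 11: (-6.536,2.803) -> (-12.036,-6.723) [heading=240, move]
PU: pen up
FD 11: (-12.036,-6.723) -> (-17.536,-16.249) [heading=240, move]
Final: pos=(-17.536,-16.249), heading=240, 1 segment(s) drawn

Segment endpoints: x in {-5.536, -2}, y in {1, 4.536}
xmin=-5.536, ymin=1, xmax=-2, ymax=4.536

Answer: -5.536 1 -2 4.536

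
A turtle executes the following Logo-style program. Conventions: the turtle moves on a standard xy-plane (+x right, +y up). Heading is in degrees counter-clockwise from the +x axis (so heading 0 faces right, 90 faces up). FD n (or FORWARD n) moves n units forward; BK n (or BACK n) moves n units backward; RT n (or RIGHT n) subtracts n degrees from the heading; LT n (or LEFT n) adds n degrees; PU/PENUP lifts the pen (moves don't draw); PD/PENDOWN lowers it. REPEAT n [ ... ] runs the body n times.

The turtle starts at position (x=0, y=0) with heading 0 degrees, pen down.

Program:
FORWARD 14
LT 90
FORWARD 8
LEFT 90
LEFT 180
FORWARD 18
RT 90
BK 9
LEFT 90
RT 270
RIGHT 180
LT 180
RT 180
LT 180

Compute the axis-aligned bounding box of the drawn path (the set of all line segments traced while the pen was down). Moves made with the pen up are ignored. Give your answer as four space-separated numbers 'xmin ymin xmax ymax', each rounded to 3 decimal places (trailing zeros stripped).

Executing turtle program step by step:
Start: pos=(0,0), heading=0, pen down
FD 14: (0,0) -> (14,0) [heading=0, draw]
LT 90: heading 0 -> 90
FD 8: (14,0) -> (14,8) [heading=90, draw]
LT 90: heading 90 -> 180
LT 180: heading 180 -> 0
FD 18: (14,8) -> (32,8) [heading=0, draw]
RT 90: heading 0 -> 270
BK 9: (32,8) -> (32,17) [heading=270, draw]
LT 90: heading 270 -> 0
RT 270: heading 0 -> 90
RT 180: heading 90 -> 270
LT 180: heading 270 -> 90
RT 180: heading 90 -> 270
LT 180: heading 270 -> 90
Final: pos=(32,17), heading=90, 4 segment(s) drawn

Segment endpoints: x in {0, 14, 32}, y in {0, 8, 8, 17}
xmin=0, ymin=0, xmax=32, ymax=17

Answer: 0 0 32 17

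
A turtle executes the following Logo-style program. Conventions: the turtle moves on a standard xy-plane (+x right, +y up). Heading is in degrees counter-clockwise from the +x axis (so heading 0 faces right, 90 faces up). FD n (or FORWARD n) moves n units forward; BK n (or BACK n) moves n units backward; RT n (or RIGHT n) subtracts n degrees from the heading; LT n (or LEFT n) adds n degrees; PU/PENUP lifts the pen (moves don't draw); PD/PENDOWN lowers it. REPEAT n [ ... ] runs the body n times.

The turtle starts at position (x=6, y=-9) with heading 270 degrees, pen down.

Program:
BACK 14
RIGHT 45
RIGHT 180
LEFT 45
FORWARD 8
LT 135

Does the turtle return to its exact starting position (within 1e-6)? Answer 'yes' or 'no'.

Executing turtle program step by step:
Start: pos=(6,-9), heading=270, pen down
BK 14: (6,-9) -> (6,5) [heading=270, draw]
RT 45: heading 270 -> 225
RT 180: heading 225 -> 45
LT 45: heading 45 -> 90
FD 8: (6,5) -> (6,13) [heading=90, draw]
LT 135: heading 90 -> 225
Final: pos=(6,13), heading=225, 2 segment(s) drawn

Start position: (6, -9)
Final position: (6, 13)
Distance = 22; >= 1e-6 -> NOT closed

Answer: no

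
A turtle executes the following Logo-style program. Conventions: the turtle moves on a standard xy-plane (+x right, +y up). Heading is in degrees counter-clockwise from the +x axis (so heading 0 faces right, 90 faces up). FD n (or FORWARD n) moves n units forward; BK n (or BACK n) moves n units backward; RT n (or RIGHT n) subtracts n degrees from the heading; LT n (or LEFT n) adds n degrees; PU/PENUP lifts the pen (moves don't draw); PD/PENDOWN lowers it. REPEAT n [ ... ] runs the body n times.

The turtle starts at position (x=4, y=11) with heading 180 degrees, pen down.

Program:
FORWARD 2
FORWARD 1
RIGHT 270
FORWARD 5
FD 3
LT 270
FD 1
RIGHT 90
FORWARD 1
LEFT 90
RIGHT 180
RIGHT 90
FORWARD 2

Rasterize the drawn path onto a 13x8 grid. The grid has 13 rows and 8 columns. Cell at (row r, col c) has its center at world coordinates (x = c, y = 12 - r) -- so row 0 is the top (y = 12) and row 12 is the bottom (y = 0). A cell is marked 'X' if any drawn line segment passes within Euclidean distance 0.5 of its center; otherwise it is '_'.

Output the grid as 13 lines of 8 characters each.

Answer: ________
_XXXX___
_X______
_X______
_X______
_X______
_X______
_X______
XX______
XX______
X_______
________
________

Derivation:
Segment 0: (4,11) -> (2,11)
Segment 1: (2,11) -> (1,11)
Segment 2: (1,11) -> (1,6)
Segment 3: (1,6) -> (1,3)
Segment 4: (1,3) -> (0,3)
Segment 5: (0,3) -> (0,4)
Segment 6: (0,4) -> (0,2)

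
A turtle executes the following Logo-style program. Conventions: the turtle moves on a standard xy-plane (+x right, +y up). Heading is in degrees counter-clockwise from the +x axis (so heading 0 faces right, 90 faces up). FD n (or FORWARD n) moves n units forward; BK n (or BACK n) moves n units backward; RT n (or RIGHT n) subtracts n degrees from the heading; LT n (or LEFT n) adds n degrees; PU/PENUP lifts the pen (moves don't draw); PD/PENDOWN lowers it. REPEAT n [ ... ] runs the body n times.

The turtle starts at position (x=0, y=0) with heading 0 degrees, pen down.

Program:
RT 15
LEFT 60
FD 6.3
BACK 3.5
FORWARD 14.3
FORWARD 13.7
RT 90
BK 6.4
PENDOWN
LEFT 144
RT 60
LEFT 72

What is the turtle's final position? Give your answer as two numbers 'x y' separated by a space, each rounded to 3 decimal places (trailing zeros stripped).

Answer: 17.253 26.304

Derivation:
Executing turtle program step by step:
Start: pos=(0,0), heading=0, pen down
RT 15: heading 0 -> 345
LT 60: heading 345 -> 45
FD 6.3: (0,0) -> (4.455,4.455) [heading=45, draw]
BK 3.5: (4.455,4.455) -> (1.98,1.98) [heading=45, draw]
FD 14.3: (1.98,1.98) -> (12.092,12.092) [heading=45, draw]
FD 13.7: (12.092,12.092) -> (21.779,21.779) [heading=45, draw]
RT 90: heading 45 -> 315
BK 6.4: (21.779,21.779) -> (17.253,26.304) [heading=315, draw]
PD: pen down
LT 144: heading 315 -> 99
RT 60: heading 99 -> 39
LT 72: heading 39 -> 111
Final: pos=(17.253,26.304), heading=111, 5 segment(s) drawn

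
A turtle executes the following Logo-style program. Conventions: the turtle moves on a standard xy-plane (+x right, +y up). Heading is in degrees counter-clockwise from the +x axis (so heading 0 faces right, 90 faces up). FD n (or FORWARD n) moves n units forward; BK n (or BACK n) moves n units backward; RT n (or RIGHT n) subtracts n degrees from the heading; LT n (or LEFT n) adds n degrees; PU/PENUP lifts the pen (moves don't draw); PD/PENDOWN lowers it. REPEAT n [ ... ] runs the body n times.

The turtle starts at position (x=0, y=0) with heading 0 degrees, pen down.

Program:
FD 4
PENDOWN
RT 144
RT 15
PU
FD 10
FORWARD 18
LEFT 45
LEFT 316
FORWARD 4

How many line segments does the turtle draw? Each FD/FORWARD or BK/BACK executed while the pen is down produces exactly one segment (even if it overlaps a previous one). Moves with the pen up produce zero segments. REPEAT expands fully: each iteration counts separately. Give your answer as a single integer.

Executing turtle program step by step:
Start: pos=(0,0), heading=0, pen down
FD 4: (0,0) -> (4,0) [heading=0, draw]
PD: pen down
RT 144: heading 0 -> 216
RT 15: heading 216 -> 201
PU: pen up
FD 10: (4,0) -> (-5.336,-3.584) [heading=201, move]
FD 18: (-5.336,-3.584) -> (-22.14,-10.034) [heading=201, move]
LT 45: heading 201 -> 246
LT 316: heading 246 -> 202
FD 4: (-22.14,-10.034) -> (-25.849,-11.533) [heading=202, move]
Final: pos=(-25.849,-11.533), heading=202, 1 segment(s) drawn
Segments drawn: 1

Answer: 1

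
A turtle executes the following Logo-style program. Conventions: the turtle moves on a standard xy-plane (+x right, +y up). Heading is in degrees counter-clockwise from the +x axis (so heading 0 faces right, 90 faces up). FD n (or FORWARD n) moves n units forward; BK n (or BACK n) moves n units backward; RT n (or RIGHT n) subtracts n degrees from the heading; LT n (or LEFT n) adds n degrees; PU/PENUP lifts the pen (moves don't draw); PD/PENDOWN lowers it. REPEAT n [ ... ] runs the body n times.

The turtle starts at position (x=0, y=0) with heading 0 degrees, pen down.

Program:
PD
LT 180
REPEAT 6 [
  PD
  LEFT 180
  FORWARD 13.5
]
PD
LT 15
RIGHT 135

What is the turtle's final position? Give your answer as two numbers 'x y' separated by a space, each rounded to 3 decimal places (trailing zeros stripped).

Executing turtle program step by step:
Start: pos=(0,0), heading=0, pen down
PD: pen down
LT 180: heading 0 -> 180
REPEAT 6 [
  -- iteration 1/6 --
  PD: pen down
  LT 180: heading 180 -> 0
  FD 13.5: (0,0) -> (13.5,0) [heading=0, draw]
  -- iteration 2/6 --
  PD: pen down
  LT 180: heading 0 -> 180
  FD 13.5: (13.5,0) -> (0,0) [heading=180, draw]
  -- iteration 3/6 --
  PD: pen down
  LT 180: heading 180 -> 0
  FD 13.5: (0,0) -> (13.5,0) [heading=0, draw]
  -- iteration 4/6 --
  PD: pen down
  LT 180: heading 0 -> 180
  FD 13.5: (13.5,0) -> (0,0) [heading=180, draw]
  -- iteration 5/6 --
  PD: pen down
  LT 180: heading 180 -> 0
  FD 13.5: (0,0) -> (13.5,0) [heading=0, draw]
  -- iteration 6/6 --
  PD: pen down
  LT 180: heading 0 -> 180
  FD 13.5: (13.5,0) -> (0,0) [heading=180, draw]
]
PD: pen down
LT 15: heading 180 -> 195
RT 135: heading 195 -> 60
Final: pos=(0,0), heading=60, 6 segment(s) drawn

Answer: 0 0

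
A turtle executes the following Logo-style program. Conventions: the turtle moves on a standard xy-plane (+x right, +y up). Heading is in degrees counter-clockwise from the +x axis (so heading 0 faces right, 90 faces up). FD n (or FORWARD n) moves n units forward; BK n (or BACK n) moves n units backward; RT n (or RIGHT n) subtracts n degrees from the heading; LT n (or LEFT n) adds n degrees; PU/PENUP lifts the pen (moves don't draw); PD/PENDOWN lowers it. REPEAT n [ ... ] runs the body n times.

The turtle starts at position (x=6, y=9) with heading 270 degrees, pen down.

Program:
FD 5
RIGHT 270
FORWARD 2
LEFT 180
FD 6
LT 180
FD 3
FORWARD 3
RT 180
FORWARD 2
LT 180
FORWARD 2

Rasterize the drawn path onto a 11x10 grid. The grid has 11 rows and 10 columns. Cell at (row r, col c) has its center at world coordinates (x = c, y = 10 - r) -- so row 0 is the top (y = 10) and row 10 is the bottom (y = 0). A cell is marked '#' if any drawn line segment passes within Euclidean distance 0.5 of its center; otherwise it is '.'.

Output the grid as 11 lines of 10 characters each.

Answer: ..........
......#...
......#...
......#...
......#...
......#...
..#######.
..........
..........
..........
..........

Derivation:
Segment 0: (6,9) -> (6,4)
Segment 1: (6,4) -> (8,4)
Segment 2: (8,4) -> (2,4)
Segment 3: (2,4) -> (5,4)
Segment 4: (5,4) -> (8,4)
Segment 5: (8,4) -> (6,4)
Segment 6: (6,4) -> (8,4)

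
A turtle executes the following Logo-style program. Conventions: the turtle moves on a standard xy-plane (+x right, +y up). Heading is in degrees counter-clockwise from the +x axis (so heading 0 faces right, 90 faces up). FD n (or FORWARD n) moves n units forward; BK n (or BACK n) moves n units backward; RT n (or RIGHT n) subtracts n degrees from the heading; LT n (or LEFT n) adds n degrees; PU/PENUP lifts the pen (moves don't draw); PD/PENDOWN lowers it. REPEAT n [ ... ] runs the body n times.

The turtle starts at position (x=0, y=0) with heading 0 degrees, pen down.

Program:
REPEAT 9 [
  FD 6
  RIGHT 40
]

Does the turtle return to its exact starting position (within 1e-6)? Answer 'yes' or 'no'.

Executing turtle program step by step:
Start: pos=(0,0), heading=0, pen down
REPEAT 9 [
  -- iteration 1/9 --
  FD 6: (0,0) -> (6,0) [heading=0, draw]
  RT 40: heading 0 -> 320
  -- iteration 2/9 --
  FD 6: (6,0) -> (10.596,-3.857) [heading=320, draw]
  RT 40: heading 320 -> 280
  -- iteration 3/9 --
  FD 6: (10.596,-3.857) -> (11.638,-9.766) [heading=280, draw]
  RT 40: heading 280 -> 240
  -- iteration 4/9 --
  FD 6: (11.638,-9.766) -> (8.638,-14.962) [heading=240, draw]
  RT 40: heading 240 -> 200
  -- iteration 5/9 --
  FD 6: (8.638,-14.962) -> (3,-17.014) [heading=200, draw]
  RT 40: heading 200 -> 160
  -- iteration 6/9 --
  FD 6: (3,-17.014) -> (-2.638,-14.962) [heading=160, draw]
  RT 40: heading 160 -> 120
  -- iteration 7/9 --
  FD 6: (-2.638,-14.962) -> (-5.638,-9.766) [heading=120, draw]
  RT 40: heading 120 -> 80
  -- iteration 8/9 --
  FD 6: (-5.638,-9.766) -> (-4.596,-3.857) [heading=80, draw]
  RT 40: heading 80 -> 40
  -- iteration 9/9 --
  FD 6: (-4.596,-3.857) -> (0,0) [heading=40, draw]
  RT 40: heading 40 -> 0
]
Final: pos=(0,0), heading=0, 9 segment(s) drawn

Start position: (0, 0)
Final position: (0, 0)
Distance = 0; < 1e-6 -> CLOSED

Answer: yes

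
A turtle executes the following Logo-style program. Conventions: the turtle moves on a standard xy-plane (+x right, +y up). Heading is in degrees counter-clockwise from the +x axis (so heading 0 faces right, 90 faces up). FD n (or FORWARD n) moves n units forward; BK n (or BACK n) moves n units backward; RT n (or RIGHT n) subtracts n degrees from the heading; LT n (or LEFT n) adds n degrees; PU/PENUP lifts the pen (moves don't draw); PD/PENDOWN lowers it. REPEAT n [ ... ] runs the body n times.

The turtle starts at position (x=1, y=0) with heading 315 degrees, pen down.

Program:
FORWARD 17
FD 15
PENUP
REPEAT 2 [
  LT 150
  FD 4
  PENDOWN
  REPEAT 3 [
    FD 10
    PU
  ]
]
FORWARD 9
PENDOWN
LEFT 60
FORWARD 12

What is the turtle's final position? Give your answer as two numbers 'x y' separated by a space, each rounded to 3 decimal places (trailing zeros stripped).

Executing turtle program step by step:
Start: pos=(1,0), heading=315, pen down
FD 17: (1,0) -> (13.021,-12.021) [heading=315, draw]
FD 15: (13.021,-12.021) -> (23.627,-22.627) [heading=315, draw]
PU: pen up
REPEAT 2 [
  -- iteration 1/2 --
  LT 150: heading 315 -> 105
  FD 4: (23.627,-22.627) -> (22.592,-18.764) [heading=105, move]
  PD: pen down
  REPEAT 3 [
    -- iteration 1/3 --
    FD 10: (22.592,-18.764) -> (20.004,-9.104) [heading=105, draw]
    PU: pen up
    -- iteration 2/3 --
    FD 10: (20.004,-9.104) -> (17.416,0.555) [heading=105, move]
    PU: pen up
    -- iteration 3/3 --
    FD 10: (17.416,0.555) -> (14.828,10.214) [heading=105, move]
    PU: pen up
  ]
  -- iteration 2/2 --
  LT 150: heading 105 -> 255
  FD 4: (14.828,10.214) -> (13.792,6.35) [heading=255, move]
  PD: pen down
  REPEAT 3 [
    -- iteration 1/3 --
    FD 10: (13.792,6.35) -> (11.204,-3.309) [heading=255, draw]
    PU: pen up
    -- iteration 2/3 --
    FD 10: (11.204,-3.309) -> (8.616,-12.968) [heading=255, move]
    PU: pen up
    -- iteration 3/3 --
    FD 10: (8.616,-12.968) -> (6.028,-22.627) [heading=255, move]
    PU: pen up
  ]
]
FD 9: (6.028,-22.627) -> (3.698,-31.321) [heading=255, move]
PD: pen down
LT 60: heading 255 -> 315
FD 12: (3.698,-31.321) -> (12.184,-39.806) [heading=315, draw]
Final: pos=(12.184,-39.806), heading=315, 5 segment(s) drawn

Answer: 12.184 -39.806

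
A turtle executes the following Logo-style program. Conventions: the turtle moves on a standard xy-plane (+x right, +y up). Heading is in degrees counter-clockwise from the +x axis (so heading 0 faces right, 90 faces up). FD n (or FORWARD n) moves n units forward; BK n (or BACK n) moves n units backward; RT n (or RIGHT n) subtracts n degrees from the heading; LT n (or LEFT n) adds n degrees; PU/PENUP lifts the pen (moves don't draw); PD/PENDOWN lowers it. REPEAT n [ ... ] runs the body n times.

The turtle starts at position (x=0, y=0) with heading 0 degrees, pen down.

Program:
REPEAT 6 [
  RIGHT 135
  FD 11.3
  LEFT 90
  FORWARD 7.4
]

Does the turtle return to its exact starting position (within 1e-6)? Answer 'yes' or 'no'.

Executing turtle program step by step:
Start: pos=(0,0), heading=0, pen down
REPEAT 6 [
  -- iteration 1/6 --
  RT 135: heading 0 -> 225
  FD 11.3: (0,0) -> (-7.99,-7.99) [heading=225, draw]
  LT 90: heading 225 -> 315
  FD 7.4: (-7.99,-7.99) -> (-2.758,-13.223) [heading=315, draw]
  -- iteration 2/6 --
  RT 135: heading 315 -> 180
  FD 11.3: (-2.758,-13.223) -> (-14.058,-13.223) [heading=180, draw]
  LT 90: heading 180 -> 270
  FD 7.4: (-14.058,-13.223) -> (-14.058,-20.623) [heading=270, draw]
  -- iteration 3/6 --
  RT 135: heading 270 -> 135
  FD 11.3: (-14.058,-20.623) -> (-22.048,-12.633) [heading=135, draw]
  LT 90: heading 135 -> 225
  FD 7.4: (-22.048,-12.633) -> (-27.281,-17.865) [heading=225, draw]
  -- iteration 4/6 --
  RT 135: heading 225 -> 90
  FD 11.3: (-27.281,-17.865) -> (-27.281,-6.565) [heading=90, draw]
  LT 90: heading 90 -> 180
  FD 7.4: (-27.281,-6.565) -> (-34.681,-6.565) [heading=180, draw]
  -- iteration 5/6 --
  RT 135: heading 180 -> 45
  FD 11.3: (-34.681,-6.565) -> (-26.69,1.425) [heading=45, draw]
  LT 90: heading 45 -> 135
  FD 7.4: (-26.69,1.425) -> (-31.923,6.658) [heading=135, draw]
  -- iteration 6/6 --
  RT 135: heading 135 -> 0
  FD 11.3: (-31.923,6.658) -> (-20.623,6.658) [heading=0, draw]
  LT 90: heading 0 -> 90
  FD 7.4: (-20.623,6.658) -> (-20.623,14.058) [heading=90, draw]
]
Final: pos=(-20.623,14.058), heading=90, 12 segment(s) drawn

Start position: (0, 0)
Final position: (-20.623, 14.058)
Distance = 24.958; >= 1e-6 -> NOT closed

Answer: no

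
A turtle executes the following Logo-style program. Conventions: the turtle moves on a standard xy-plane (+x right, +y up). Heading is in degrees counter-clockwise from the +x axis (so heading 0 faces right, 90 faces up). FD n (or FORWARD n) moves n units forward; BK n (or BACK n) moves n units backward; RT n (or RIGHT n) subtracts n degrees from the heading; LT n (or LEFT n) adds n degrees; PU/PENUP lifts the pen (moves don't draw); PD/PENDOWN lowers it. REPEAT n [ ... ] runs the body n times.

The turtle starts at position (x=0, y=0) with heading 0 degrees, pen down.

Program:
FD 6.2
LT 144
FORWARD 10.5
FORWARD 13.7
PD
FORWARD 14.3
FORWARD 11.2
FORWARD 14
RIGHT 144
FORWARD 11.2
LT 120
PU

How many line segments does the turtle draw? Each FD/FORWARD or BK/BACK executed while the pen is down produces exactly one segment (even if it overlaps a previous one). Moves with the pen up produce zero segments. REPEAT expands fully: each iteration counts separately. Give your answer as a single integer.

Answer: 7

Derivation:
Executing turtle program step by step:
Start: pos=(0,0), heading=0, pen down
FD 6.2: (0,0) -> (6.2,0) [heading=0, draw]
LT 144: heading 0 -> 144
FD 10.5: (6.2,0) -> (-2.295,6.172) [heading=144, draw]
FD 13.7: (-2.295,6.172) -> (-13.378,14.224) [heading=144, draw]
PD: pen down
FD 14.3: (-13.378,14.224) -> (-24.947,22.63) [heading=144, draw]
FD 11.2: (-24.947,22.63) -> (-34.008,29.213) [heading=144, draw]
FD 14: (-34.008,29.213) -> (-45.334,37.442) [heading=144, draw]
RT 144: heading 144 -> 0
FD 11.2: (-45.334,37.442) -> (-34.134,37.442) [heading=0, draw]
LT 120: heading 0 -> 120
PU: pen up
Final: pos=(-34.134,37.442), heading=120, 7 segment(s) drawn
Segments drawn: 7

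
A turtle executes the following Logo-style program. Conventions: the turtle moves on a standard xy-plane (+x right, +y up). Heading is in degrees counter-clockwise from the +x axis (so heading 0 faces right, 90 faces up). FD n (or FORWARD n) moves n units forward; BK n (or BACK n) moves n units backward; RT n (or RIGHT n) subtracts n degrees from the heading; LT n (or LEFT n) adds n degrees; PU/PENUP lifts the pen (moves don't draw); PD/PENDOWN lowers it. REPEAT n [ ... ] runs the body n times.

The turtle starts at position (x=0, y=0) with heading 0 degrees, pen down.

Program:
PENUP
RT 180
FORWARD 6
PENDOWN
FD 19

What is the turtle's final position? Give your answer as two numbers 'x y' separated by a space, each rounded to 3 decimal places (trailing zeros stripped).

Answer: -25 0

Derivation:
Executing turtle program step by step:
Start: pos=(0,0), heading=0, pen down
PU: pen up
RT 180: heading 0 -> 180
FD 6: (0,0) -> (-6,0) [heading=180, move]
PD: pen down
FD 19: (-6,0) -> (-25,0) [heading=180, draw]
Final: pos=(-25,0), heading=180, 1 segment(s) drawn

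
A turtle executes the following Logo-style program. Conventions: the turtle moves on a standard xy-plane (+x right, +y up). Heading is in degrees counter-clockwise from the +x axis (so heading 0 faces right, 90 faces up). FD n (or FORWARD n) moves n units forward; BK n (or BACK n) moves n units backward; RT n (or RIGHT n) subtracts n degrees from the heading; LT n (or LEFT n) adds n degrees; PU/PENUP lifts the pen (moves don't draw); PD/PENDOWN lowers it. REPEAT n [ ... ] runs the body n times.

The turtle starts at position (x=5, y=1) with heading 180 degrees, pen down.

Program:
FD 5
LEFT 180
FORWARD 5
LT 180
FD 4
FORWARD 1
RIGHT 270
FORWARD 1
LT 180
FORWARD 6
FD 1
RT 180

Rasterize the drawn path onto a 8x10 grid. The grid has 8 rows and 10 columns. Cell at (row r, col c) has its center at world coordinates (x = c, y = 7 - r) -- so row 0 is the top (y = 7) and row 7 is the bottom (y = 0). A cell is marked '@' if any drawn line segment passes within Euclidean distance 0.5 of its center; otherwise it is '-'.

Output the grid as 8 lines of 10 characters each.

Segment 0: (5,1) -> (0,1)
Segment 1: (0,1) -> (5,1)
Segment 2: (5,1) -> (1,1)
Segment 3: (1,1) -> (0,1)
Segment 4: (0,1) -> (-0,0)
Segment 5: (-0,0) -> (0,6)
Segment 6: (0,6) -> (0,7)

Answer: @---------
@---------
@---------
@---------
@---------
@---------
@@@@@@----
@---------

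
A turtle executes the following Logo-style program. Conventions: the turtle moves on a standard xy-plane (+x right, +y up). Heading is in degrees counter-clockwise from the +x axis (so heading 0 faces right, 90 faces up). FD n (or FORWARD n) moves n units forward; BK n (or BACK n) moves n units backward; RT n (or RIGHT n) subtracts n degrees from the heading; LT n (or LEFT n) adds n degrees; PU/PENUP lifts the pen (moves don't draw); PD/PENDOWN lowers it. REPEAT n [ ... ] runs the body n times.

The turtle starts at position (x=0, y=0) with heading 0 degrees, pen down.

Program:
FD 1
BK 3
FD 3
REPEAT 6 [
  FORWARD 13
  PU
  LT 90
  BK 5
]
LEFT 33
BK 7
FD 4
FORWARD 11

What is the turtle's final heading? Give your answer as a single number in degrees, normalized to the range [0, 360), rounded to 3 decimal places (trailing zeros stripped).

Executing turtle program step by step:
Start: pos=(0,0), heading=0, pen down
FD 1: (0,0) -> (1,0) [heading=0, draw]
BK 3: (1,0) -> (-2,0) [heading=0, draw]
FD 3: (-2,0) -> (1,0) [heading=0, draw]
REPEAT 6 [
  -- iteration 1/6 --
  FD 13: (1,0) -> (14,0) [heading=0, draw]
  PU: pen up
  LT 90: heading 0 -> 90
  BK 5: (14,0) -> (14,-5) [heading=90, move]
  -- iteration 2/6 --
  FD 13: (14,-5) -> (14,8) [heading=90, move]
  PU: pen up
  LT 90: heading 90 -> 180
  BK 5: (14,8) -> (19,8) [heading=180, move]
  -- iteration 3/6 --
  FD 13: (19,8) -> (6,8) [heading=180, move]
  PU: pen up
  LT 90: heading 180 -> 270
  BK 5: (6,8) -> (6,13) [heading=270, move]
  -- iteration 4/6 --
  FD 13: (6,13) -> (6,0) [heading=270, move]
  PU: pen up
  LT 90: heading 270 -> 0
  BK 5: (6,0) -> (1,0) [heading=0, move]
  -- iteration 5/6 --
  FD 13: (1,0) -> (14,0) [heading=0, move]
  PU: pen up
  LT 90: heading 0 -> 90
  BK 5: (14,0) -> (14,-5) [heading=90, move]
  -- iteration 6/6 --
  FD 13: (14,-5) -> (14,8) [heading=90, move]
  PU: pen up
  LT 90: heading 90 -> 180
  BK 5: (14,8) -> (19,8) [heading=180, move]
]
LT 33: heading 180 -> 213
BK 7: (19,8) -> (24.871,11.812) [heading=213, move]
FD 4: (24.871,11.812) -> (21.516,9.634) [heading=213, move]
FD 11: (21.516,9.634) -> (12.291,3.643) [heading=213, move]
Final: pos=(12.291,3.643), heading=213, 4 segment(s) drawn

Answer: 213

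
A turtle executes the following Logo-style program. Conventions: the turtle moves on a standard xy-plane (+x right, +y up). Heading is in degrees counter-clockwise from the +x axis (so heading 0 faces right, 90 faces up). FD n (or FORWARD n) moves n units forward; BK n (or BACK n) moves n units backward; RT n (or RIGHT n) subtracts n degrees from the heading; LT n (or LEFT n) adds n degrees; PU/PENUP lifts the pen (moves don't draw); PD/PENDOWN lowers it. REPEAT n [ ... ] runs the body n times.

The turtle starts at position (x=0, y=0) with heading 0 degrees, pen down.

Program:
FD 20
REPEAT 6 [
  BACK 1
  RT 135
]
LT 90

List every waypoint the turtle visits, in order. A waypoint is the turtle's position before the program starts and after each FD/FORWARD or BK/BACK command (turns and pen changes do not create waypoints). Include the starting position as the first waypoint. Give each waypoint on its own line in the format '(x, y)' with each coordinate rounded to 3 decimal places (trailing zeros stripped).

Answer: (0, 0)
(20, 0)
(19, 0)
(19.707, 0.707)
(19.707, -0.293)
(19, 0.414)
(20, 0.414)
(19.293, -0.293)

Derivation:
Executing turtle program step by step:
Start: pos=(0,0), heading=0, pen down
FD 20: (0,0) -> (20,0) [heading=0, draw]
REPEAT 6 [
  -- iteration 1/6 --
  BK 1: (20,0) -> (19,0) [heading=0, draw]
  RT 135: heading 0 -> 225
  -- iteration 2/6 --
  BK 1: (19,0) -> (19.707,0.707) [heading=225, draw]
  RT 135: heading 225 -> 90
  -- iteration 3/6 --
  BK 1: (19.707,0.707) -> (19.707,-0.293) [heading=90, draw]
  RT 135: heading 90 -> 315
  -- iteration 4/6 --
  BK 1: (19.707,-0.293) -> (19,0.414) [heading=315, draw]
  RT 135: heading 315 -> 180
  -- iteration 5/6 --
  BK 1: (19,0.414) -> (20,0.414) [heading=180, draw]
  RT 135: heading 180 -> 45
  -- iteration 6/6 --
  BK 1: (20,0.414) -> (19.293,-0.293) [heading=45, draw]
  RT 135: heading 45 -> 270
]
LT 90: heading 270 -> 0
Final: pos=(19.293,-0.293), heading=0, 7 segment(s) drawn
Waypoints (8 total):
(0, 0)
(20, 0)
(19, 0)
(19.707, 0.707)
(19.707, -0.293)
(19, 0.414)
(20, 0.414)
(19.293, -0.293)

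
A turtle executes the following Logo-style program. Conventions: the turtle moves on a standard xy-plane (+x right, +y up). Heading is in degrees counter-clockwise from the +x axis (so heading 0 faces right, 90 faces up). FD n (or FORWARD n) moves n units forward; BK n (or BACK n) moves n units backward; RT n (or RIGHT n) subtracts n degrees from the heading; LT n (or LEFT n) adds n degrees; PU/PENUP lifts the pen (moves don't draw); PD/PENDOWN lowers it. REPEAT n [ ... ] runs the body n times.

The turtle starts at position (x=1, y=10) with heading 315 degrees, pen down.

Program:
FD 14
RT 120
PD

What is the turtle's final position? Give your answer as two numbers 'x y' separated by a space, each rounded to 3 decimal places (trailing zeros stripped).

Executing turtle program step by step:
Start: pos=(1,10), heading=315, pen down
FD 14: (1,10) -> (10.899,0.101) [heading=315, draw]
RT 120: heading 315 -> 195
PD: pen down
Final: pos=(10.899,0.101), heading=195, 1 segment(s) drawn

Answer: 10.899 0.101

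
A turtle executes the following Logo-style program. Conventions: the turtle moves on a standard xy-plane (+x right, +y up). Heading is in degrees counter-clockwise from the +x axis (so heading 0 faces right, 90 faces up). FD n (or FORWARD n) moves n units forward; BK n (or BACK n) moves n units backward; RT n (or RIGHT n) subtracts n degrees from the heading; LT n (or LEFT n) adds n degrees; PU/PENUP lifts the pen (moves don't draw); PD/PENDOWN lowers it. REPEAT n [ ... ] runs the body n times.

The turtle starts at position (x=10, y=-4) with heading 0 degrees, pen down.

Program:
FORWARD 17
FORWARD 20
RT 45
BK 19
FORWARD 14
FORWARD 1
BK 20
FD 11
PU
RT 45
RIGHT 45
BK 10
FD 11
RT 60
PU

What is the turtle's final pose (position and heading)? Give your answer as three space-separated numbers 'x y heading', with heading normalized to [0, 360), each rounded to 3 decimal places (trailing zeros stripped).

Answer: 37.101 4.485 165

Derivation:
Executing turtle program step by step:
Start: pos=(10,-4), heading=0, pen down
FD 17: (10,-4) -> (27,-4) [heading=0, draw]
FD 20: (27,-4) -> (47,-4) [heading=0, draw]
RT 45: heading 0 -> 315
BK 19: (47,-4) -> (33.565,9.435) [heading=315, draw]
FD 14: (33.565,9.435) -> (43.464,-0.464) [heading=315, draw]
FD 1: (43.464,-0.464) -> (44.172,-1.172) [heading=315, draw]
BK 20: (44.172,-1.172) -> (30.029,12.971) [heading=315, draw]
FD 11: (30.029,12.971) -> (37.808,5.192) [heading=315, draw]
PU: pen up
RT 45: heading 315 -> 270
RT 45: heading 270 -> 225
BK 10: (37.808,5.192) -> (44.879,12.263) [heading=225, move]
FD 11: (44.879,12.263) -> (37.101,4.485) [heading=225, move]
RT 60: heading 225 -> 165
PU: pen up
Final: pos=(37.101,4.485), heading=165, 7 segment(s) drawn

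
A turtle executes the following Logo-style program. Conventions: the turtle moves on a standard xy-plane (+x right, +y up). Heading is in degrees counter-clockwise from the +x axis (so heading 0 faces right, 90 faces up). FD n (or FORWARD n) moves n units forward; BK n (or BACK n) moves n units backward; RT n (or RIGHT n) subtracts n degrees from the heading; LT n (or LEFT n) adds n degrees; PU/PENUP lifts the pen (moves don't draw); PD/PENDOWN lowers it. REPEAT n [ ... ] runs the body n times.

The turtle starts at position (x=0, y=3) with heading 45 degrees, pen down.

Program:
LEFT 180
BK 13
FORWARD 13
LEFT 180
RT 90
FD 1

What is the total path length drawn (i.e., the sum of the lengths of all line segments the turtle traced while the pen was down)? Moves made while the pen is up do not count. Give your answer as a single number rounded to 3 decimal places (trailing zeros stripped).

Answer: 27

Derivation:
Executing turtle program step by step:
Start: pos=(0,3), heading=45, pen down
LT 180: heading 45 -> 225
BK 13: (0,3) -> (9.192,12.192) [heading=225, draw]
FD 13: (9.192,12.192) -> (0,3) [heading=225, draw]
LT 180: heading 225 -> 45
RT 90: heading 45 -> 315
FD 1: (0,3) -> (0.707,2.293) [heading=315, draw]
Final: pos=(0.707,2.293), heading=315, 3 segment(s) drawn

Segment lengths:
  seg 1: (0,3) -> (9.192,12.192), length = 13
  seg 2: (9.192,12.192) -> (0,3), length = 13
  seg 3: (0,3) -> (0.707,2.293), length = 1
Total = 27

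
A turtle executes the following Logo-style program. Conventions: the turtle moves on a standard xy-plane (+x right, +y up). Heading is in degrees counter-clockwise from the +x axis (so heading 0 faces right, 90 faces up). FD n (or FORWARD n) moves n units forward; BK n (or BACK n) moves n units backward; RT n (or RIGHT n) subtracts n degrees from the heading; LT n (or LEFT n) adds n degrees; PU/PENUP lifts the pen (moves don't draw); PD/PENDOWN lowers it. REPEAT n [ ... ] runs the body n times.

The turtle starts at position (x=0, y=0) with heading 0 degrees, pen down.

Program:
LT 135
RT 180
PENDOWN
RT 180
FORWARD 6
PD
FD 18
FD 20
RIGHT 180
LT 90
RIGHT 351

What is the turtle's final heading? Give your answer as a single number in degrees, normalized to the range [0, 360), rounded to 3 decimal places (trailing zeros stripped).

Answer: 54

Derivation:
Executing turtle program step by step:
Start: pos=(0,0), heading=0, pen down
LT 135: heading 0 -> 135
RT 180: heading 135 -> 315
PD: pen down
RT 180: heading 315 -> 135
FD 6: (0,0) -> (-4.243,4.243) [heading=135, draw]
PD: pen down
FD 18: (-4.243,4.243) -> (-16.971,16.971) [heading=135, draw]
FD 20: (-16.971,16.971) -> (-31.113,31.113) [heading=135, draw]
RT 180: heading 135 -> 315
LT 90: heading 315 -> 45
RT 351: heading 45 -> 54
Final: pos=(-31.113,31.113), heading=54, 3 segment(s) drawn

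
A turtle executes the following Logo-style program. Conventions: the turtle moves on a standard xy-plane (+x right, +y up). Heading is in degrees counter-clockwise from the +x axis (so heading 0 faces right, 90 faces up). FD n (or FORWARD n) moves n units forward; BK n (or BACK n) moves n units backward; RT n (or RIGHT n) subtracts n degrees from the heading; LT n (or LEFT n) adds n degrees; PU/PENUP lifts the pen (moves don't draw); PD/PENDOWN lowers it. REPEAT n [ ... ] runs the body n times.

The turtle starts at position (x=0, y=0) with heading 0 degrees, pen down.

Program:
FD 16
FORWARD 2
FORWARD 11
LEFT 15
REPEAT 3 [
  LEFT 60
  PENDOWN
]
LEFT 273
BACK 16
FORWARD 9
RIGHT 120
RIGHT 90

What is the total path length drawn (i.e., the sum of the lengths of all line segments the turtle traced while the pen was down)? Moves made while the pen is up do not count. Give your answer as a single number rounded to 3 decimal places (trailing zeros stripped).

Answer: 54

Derivation:
Executing turtle program step by step:
Start: pos=(0,0), heading=0, pen down
FD 16: (0,0) -> (16,0) [heading=0, draw]
FD 2: (16,0) -> (18,0) [heading=0, draw]
FD 11: (18,0) -> (29,0) [heading=0, draw]
LT 15: heading 0 -> 15
REPEAT 3 [
  -- iteration 1/3 --
  LT 60: heading 15 -> 75
  PD: pen down
  -- iteration 2/3 --
  LT 60: heading 75 -> 135
  PD: pen down
  -- iteration 3/3 --
  LT 60: heading 135 -> 195
  PD: pen down
]
LT 273: heading 195 -> 108
BK 16: (29,0) -> (33.944,-15.217) [heading=108, draw]
FD 9: (33.944,-15.217) -> (31.163,-6.657) [heading=108, draw]
RT 120: heading 108 -> 348
RT 90: heading 348 -> 258
Final: pos=(31.163,-6.657), heading=258, 5 segment(s) drawn

Segment lengths:
  seg 1: (0,0) -> (16,0), length = 16
  seg 2: (16,0) -> (18,0), length = 2
  seg 3: (18,0) -> (29,0), length = 11
  seg 4: (29,0) -> (33.944,-15.217), length = 16
  seg 5: (33.944,-15.217) -> (31.163,-6.657), length = 9
Total = 54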